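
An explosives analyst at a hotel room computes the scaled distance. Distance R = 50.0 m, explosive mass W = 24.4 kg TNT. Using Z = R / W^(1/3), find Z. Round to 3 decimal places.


Scaled distance calculation:
W^(1/3) = 24.4^(1/3) = 2.900436
Z = R / W^(1/3) = 50.0 / 2.900436
Z = 17.239 m/kg^(1/3)

17.239


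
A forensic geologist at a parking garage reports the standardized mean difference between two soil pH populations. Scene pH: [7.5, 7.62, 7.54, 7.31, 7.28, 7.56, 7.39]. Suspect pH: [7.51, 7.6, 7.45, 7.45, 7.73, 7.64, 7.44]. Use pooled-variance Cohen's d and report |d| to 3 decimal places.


Pooled-variance Cohen's d for soil pH comparison:
Scene mean = 52.2 / 7 = 7.457143
Suspect mean = 52.82 / 7 = 7.545714
Scene sample variance s_s^2 = 0.017224
Suspect sample variance s_c^2 = 0.012762
Pooled variance = ((n_s-1)*s_s^2 + (n_c-1)*s_c^2) / (n_s + n_c - 2) = 0.014993
Pooled SD = sqrt(0.014993) = 0.122446
Mean difference = -0.088571
|d| = |-0.088571| / 0.122446 = 0.723

0.723


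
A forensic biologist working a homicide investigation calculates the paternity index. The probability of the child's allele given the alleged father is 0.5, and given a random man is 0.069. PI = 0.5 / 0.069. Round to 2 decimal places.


Paternity Index calculation:
PI = P(allele|father) / P(allele|random)
PI = 0.5 / 0.069
PI = 7.25

7.25


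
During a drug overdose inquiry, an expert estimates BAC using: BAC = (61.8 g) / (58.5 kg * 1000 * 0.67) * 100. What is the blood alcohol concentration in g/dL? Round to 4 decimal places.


Applying the Widmark formula:
BAC = (dose_g / (body_wt * 1000 * r)) * 100
Denominator = 58.5 * 1000 * 0.67 = 39195
BAC = (61.8 / 39195) * 100
BAC = 0.1577 g/dL

0.1577


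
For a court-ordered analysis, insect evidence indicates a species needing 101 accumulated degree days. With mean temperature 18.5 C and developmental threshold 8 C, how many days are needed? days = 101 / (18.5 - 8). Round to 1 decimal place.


Insect development time:
Effective temperature = avg_temp - T_base = 18.5 - 8 = 10.5 C
Days = ADD / effective_temp = 101 / 10.5 = 9.6 days

9.6


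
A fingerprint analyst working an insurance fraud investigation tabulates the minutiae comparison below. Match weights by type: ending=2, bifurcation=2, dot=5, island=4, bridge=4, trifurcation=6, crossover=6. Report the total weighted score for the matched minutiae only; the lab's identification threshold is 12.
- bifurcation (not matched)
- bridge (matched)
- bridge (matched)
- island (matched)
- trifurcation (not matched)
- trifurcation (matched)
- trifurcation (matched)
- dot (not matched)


Weighted minutiae match score:
  bifurcation: not matched, +0
  bridge: matched, +4 (running total 4)
  bridge: matched, +4 (running total 8)
  island: matched, +4 (running total 12)
  trifurcation: not matched, +0
  trifurcation: matched, +6 (running total 18)
  trifurcation: matched, +6 (running total 24)
  dot: not matched, +0
Total score = 24
Threshold = 12; verdict = identification

24


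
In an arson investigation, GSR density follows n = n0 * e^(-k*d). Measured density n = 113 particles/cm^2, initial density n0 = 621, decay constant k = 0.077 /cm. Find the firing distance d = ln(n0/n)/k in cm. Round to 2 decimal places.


GSR distance calculation:
n0/n = 621 / 113 = 5.495575
ln(n0/n) = 1.703943
d = 1.703943 / 0.077 = 22.13 cm

22.13


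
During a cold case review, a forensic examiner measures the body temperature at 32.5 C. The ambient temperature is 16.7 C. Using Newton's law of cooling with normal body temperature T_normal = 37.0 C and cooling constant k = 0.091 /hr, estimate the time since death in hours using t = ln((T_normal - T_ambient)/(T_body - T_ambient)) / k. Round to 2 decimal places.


Using Newton's law of cooling:
t = ln((T_normal - T_ambient) / (T_body - T_ambient)) / k
T_normal - T_ambient = 20.3
T_body - T_ambient = 15.8
Ratio = 1.28481
ln(ratio) = 0.250611
t = 0.250611 / 0.091 = 2.75 hours

2.75


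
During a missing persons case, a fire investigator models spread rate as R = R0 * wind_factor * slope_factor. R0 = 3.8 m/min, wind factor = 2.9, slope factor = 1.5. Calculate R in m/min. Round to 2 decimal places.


Fire spread rate calculation:
R = R0 * wind_factor * slope_factor
= 3.8 * 2.9 * 1.5
= 11.02 * 1.5
= 16.53 m/min

16.53


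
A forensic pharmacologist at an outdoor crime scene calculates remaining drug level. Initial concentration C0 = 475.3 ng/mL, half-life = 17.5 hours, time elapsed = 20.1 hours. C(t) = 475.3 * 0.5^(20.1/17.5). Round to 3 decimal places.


Drug concentration decay:
Number of half-lives = t / t_half = 20.1 / 17.5 = 1.148571
Decay factor = 0.5^1.148571 = 0.4510718
C(t) = 475.3 * 0.4510718 = 214.394 ng/mL

214.394


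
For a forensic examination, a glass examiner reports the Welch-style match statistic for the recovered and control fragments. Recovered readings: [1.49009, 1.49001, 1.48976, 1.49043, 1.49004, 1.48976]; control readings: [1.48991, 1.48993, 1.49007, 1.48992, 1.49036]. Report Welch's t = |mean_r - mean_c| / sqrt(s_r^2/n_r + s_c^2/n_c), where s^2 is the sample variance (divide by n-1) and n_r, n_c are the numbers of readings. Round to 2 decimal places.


Welch's t-criterion for glass RI comparison:
Recovered mean = sum / n_r = 8.94009 / 6 = 1.490015
Control mean = sum / n_c = 7.45019 / 5 = 1.490038
Recovered sample variance s_r^2 = 6.171e-08
Control sample variance s_c^2 = 3.667e-08
Welch SE (unpooled) = sqrt(s_r^2/n_r + s_c^2/n_c) = sqrt(1.0285e-08 + 7.334e-09) = sqrt(1.7619e-08) = 0.000132737
|mean_r - mean_c| = 2.3e-05
t = 2.3e-05 / 0.000132737 = 0.17

0.17


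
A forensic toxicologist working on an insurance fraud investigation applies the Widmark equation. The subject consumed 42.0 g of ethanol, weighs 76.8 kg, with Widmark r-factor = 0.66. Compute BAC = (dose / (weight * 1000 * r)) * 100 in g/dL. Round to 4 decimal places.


Applying the Widmark formula:
BAC = (dose_g / (body_wt * 1000 * r)) * 100
Denominator = 76.8 * 1000 * 0.66 = 50688
BAC = (42.0 / 50688) * 100
BAC = 0.0829 g/dL

0.0829


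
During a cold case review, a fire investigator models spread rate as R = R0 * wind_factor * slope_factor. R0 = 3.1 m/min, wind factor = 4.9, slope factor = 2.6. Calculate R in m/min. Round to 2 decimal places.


Fire spread rate calculation:
R = R0 * wind_factor * slope_factor
= 3.1 * 4.9 * 2.6
= 15.19 * 2.6
= 39.49 m/min

39.49


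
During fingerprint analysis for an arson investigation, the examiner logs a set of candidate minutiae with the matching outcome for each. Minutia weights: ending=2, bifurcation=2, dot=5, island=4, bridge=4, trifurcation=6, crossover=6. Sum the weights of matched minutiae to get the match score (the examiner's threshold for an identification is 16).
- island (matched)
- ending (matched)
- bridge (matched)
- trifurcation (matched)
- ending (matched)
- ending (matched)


Weighted minutiae match score:
  island: matched, +4 (running total 4)
  ending: matched, +2 (running total 6)
  bridge: matched, +4 (running total 10)
  trifurcation: matched, +6 (running total 16)
  ending: matched, +2 (running total 18)
  ending: matched, +2 (running total 20)
Total score = 20
Threshold = 16; verdict = identification

20


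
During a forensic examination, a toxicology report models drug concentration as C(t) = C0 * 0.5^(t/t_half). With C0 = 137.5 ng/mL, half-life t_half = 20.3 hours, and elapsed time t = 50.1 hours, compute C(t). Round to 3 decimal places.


Drug concentration decay:
Number of half-lives = t / t_half = 50.1 / 20.3 = 2.46798
Decay factor = 0.5^2.46798 = 0.18074404
C(t) = 137.5 * 0.18074404 = 24.852 ng/mL

24.852


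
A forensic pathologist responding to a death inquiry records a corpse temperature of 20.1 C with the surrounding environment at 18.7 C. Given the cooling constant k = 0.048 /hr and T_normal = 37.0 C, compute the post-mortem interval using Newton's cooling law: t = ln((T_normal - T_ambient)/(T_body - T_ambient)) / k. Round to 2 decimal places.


Using Newton's law of cooling:
t = ln((T_normal - T_ambient) / (T_body - T_ambient)) / k
T_normal - T_ambient = 18.3
T_body - T_ambient = 1.4
Ratio = 13.071429
ln(ratio) = 2.570429
t = 2.570429 / 0.048 = 53.55 hours

53.55


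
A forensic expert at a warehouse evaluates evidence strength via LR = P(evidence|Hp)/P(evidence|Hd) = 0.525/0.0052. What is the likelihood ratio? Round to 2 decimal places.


Likelihood ratio calculation:
LR = P(E|Hp) / P(E|Hd)
LR = 0.525 / 0.0052
LR = 100.96

100.96


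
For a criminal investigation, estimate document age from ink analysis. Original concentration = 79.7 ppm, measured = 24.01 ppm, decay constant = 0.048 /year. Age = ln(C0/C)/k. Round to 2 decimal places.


Document age estimation:
C0/C = 79.7 / 24.01 = 3.31945
ln(C0/C) = 1.199799
t = 1.199799 / 0.048 = 25.00 years

25.00


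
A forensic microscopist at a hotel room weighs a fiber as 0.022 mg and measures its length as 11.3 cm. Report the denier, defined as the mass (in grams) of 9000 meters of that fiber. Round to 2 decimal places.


Denier calculation:
Mass in grams = 0.022 mg / 1000 = 0.000022 g
Length in meters = 11.3 cm / 100 = 0.113 m
Linear density = mass / length = 0.000022 / 0.113 = 0.00019469 g/m
Denier = (g/m) * 9000 = 0.00019469 * 9000 = 1.75

1.75


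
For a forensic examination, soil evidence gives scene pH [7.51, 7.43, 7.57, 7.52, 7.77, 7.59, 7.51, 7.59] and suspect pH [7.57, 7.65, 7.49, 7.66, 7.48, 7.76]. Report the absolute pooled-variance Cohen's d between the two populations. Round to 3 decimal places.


Pooled-variance Cohen's d for soil pH comparison:
Scene mean = 60.49 / 8 = 7.56125
Suspect mean = 45.61 / 6 = 7.601667
Scene sample variance s_s^2 = 0.009927
Suspect sample variance s_c^2 = 0.011817
Pooled variance = ((n_s-1)*s_s^2 + (n_c-1)*s_c^2) / (n_s + n_c - 2) = 0.010714
Pooled SD = sqrt(0.010714) = 0.103508
Mean difference = -0.040417
|d| = |-0.040417| / 0.103508 = 0.390

0.390


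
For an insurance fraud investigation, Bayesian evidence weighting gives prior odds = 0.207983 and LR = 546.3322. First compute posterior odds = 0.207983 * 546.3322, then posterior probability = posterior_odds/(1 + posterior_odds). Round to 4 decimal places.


Bayesian evidence evaluation:
Posterior odds = prior_odds * LR = 0.207983 * 546.3322 = 113.6278
Posterior probability = posterior_odds / (1 + posterior_odds)
= 113.6278 / (1 + 113.6278)
= 113.6278 / 114.6278
= 0.9913

0.9913


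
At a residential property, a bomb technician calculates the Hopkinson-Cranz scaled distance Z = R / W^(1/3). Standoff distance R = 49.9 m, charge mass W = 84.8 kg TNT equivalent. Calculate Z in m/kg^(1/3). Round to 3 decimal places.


Scaled distance calculation:
W^(1/3) = 84.8^(1/3) = 4.393378
Z = R / W^(1/3) = 49.9 / 4.393378
Z = 11.358 m/kg^(1/3)

11.358


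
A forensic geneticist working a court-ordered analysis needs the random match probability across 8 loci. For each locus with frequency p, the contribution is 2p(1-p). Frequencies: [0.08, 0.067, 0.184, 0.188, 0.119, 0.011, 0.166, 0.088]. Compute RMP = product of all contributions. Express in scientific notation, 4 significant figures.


Computing RMP for 8 loci:
Locus 1: 2 * 0.08 * 0.92 = 0.1472
Locus 2: 2 * 0.067 * 0.933 = 0.125022
Locus 3: 2 * 0.184 * 0.816 = 0.300288
Locus 4: 2 * 0.188 * 0.812 = 0.305312
Locus 5: 2 * 0.119 * 0.881 = 0.209678
Locus 6: 2 * 0.011 * 0.989 = 0.021758
Locus 7: 2 * 0.166 * 0.834 = 0.276888
Locus 8: 2 * 0.088 * 0.912 = 0.160512
RMP = 3.421e-07

3.421e-07


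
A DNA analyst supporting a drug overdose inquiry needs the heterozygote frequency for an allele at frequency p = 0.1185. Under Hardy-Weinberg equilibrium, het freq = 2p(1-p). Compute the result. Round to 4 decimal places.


Hardy-Weinberg heterozygote frequency:
q = 1 - p = 1 - 0.1185 = 0.8815
2pq = 2 * 0.1185 * 0.8815 = 0.2089

0.2089


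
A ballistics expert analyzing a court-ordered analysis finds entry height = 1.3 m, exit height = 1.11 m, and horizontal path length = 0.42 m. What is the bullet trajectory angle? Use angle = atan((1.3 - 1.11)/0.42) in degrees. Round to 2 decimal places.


Bullet trajectory angle:
Height difference = 1.3 - 1.11 = 0.19 m
angle = atan(0.19 / 0.42)
angle = atan(0.452381)
angle = 24.34 degrees

24.34


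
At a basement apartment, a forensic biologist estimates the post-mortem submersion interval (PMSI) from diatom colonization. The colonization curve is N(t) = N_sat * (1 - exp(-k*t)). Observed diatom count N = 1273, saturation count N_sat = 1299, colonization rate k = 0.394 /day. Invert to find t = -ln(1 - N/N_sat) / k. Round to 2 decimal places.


PMSI from diatom colonization curve:
N / N_sat = 1273 / 1299 = 0.979985
1 - N/N_sat = 0.020015
ln(1 - N/N_sat) = -3.911273
t = -ln(1 - N/N_sat) / k = -(-3.911273) / 0.394 = 9.93 days

9.93


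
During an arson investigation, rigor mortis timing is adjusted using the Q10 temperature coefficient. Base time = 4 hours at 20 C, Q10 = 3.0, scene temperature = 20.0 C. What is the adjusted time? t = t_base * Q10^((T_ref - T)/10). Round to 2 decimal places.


Rigor mortis time adjustment:
Exponent = (T_ref - T_actual) / 10 = (20 - 20.0) / 10 = 0
Q10 factor = 3.0^0 = 1
t_adjusted = 4 * 1 = 4.00 hours

4.00


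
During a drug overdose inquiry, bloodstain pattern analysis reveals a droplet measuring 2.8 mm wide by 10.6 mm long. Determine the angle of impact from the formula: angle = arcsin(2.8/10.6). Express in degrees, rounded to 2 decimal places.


Blood spatter impact angle calculation:
width / length = 2.8 / 10.6 = 0.264151
angle = arcsin(0.264151)
angle = 15.32 degrees

15.32


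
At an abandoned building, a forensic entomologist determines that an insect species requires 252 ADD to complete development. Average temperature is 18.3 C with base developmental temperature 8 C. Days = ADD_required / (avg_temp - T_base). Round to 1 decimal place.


Insect development time:
Effective temperature = avg_temp - T_base = 18.3 - 8 = 10.3 C
Days = ADD / effective_temp = 252 / 10.3 = 24.5 days

24.5


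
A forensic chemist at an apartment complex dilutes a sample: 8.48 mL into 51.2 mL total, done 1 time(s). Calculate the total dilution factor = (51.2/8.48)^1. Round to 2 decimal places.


Dilution factor calculation:
Single dilution = V_total / V_sample = 51.2 / 8.48 ≈ 6.037736
Number of dilutions = 1
Total DF = (51.2 / 8.48)^1 (full precision, rounded at the end) = 6.04

6.04


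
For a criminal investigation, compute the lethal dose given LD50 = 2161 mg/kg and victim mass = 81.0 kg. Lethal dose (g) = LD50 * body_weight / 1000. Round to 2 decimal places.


Lethal dose calculation:
Lethal dose = LD50 * body_weight / 1000
= 2161 * 81.0 / 1000
= 175041 / 1000
= 175.04 g

175.04


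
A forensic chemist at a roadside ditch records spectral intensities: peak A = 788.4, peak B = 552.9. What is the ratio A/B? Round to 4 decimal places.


Spectral peak ratio:
Peak A = 788.4 counts
Peak B = 552.9 counts
Ratio = 788.4 / 552.9 = 1.4259

1.4259


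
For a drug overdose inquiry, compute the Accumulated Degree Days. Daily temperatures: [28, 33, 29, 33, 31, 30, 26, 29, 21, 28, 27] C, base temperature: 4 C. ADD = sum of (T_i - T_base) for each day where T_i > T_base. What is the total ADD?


Computing ADD day by day:
Day 1: max(0, 28 - 4) = 24
Day 2: max(0, 33 - 4) = 29
Day 3: max(0, 29 - 4) = 25
Day 4: max(0, 33 - 4) = 29
Day 5: max(0, 31 - 4) = 27
Day 6: max(0, 30 - 4) = 26
Day 7: max(0, 26 - 4) = 22
Day 8: max(0, 29 - 4) = 25
Day 9: max(0, 21 - 4) = 17
Day 10: max(0, 28 - 4) = 24
Day 11: max(0, 27 - 4) = 23
Total ADD = 271

271


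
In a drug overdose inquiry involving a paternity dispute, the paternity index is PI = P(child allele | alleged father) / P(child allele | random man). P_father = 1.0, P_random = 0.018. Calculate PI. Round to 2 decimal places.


Paternity Index calculation:
PI = P(allele|father) / P(allele|random)
PI = 1.0 / 0.018
PI = 55.56

55.56


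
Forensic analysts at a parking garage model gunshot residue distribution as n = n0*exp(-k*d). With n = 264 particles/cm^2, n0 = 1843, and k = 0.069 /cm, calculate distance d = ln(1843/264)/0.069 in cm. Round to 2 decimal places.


GSR distance calculation:
n0/n = 1843 / 264 = 6.981061
ln(n0/n) = 1.943201
d = 1.943201 / 0.069 = 28.16 cm

28.16


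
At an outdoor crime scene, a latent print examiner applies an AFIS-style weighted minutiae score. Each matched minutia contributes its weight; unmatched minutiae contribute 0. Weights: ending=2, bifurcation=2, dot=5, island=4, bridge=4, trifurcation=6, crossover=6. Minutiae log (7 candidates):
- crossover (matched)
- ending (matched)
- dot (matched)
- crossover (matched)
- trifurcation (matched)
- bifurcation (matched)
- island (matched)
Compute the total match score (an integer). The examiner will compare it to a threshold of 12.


Weighted minutiae match score:
  crossover: matched, +6 (running total 6)
  ending: matched, +2 (running total 8)
  dot: matched, +5 (running total 13)
  crossover: matched, +6 (running total 19)
  trifurcation: matched, +6 (running total 25)
  bifurcation: matched, +2 (running total 27)
  island: matched, +4 (running total 31)
Total score = 31
Threshold = 12; verdict = identification

31


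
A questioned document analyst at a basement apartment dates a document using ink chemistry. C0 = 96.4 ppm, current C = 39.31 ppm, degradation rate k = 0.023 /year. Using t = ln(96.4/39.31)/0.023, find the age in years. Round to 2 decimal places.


Document age estimation:
C0/C = 96.4 / 39.31 = 2.452302
ln(C0/C) = 0.897027
t = 0.897027 / 0.023 = 39.00 years

39.00


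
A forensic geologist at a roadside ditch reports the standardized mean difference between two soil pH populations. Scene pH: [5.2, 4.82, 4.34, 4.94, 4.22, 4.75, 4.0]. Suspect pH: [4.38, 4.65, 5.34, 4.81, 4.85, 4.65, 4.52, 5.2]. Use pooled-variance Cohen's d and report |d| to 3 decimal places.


Pooled-variance Cohen's d for soil pH comparison:
Scene mean = 32.27 / 7 = 4.61
Suspect mean = 38.4 / 8 = 4.8
Scene sample variance s_s^2 = 0.1863
Suspect sample variance s_c^2 = 0.107714
Pooled variance = ((n_s-1)*s_s^2 + (n_c-1)*s_c^2) / (n_s + n_c - 2) = 0.143985
Pooled SD = sqrt(0.143985) = 0.379454
Mean difference = -0.19
|d| = |-0.19| / 0.379454 = 0.501

0.501


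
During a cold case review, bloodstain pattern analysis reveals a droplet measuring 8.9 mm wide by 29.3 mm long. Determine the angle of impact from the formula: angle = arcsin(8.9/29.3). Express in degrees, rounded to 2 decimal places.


Blood spatter impact angle calculation:
width / length = 8.9 / 29.3 = 0.303754
angle = arcsin(0.303754)
angle = 17.68 degrees

17.68


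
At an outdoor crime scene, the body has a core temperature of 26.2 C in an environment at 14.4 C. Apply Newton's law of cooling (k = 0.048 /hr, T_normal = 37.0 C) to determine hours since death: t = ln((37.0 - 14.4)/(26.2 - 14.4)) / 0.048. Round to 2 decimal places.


Using Newton's law of cooling:
t = ln((T_normal - T_ambient) / (T_body - T_ambient)) / k
T_normal - T_ambient = 22.6
T_body - T_ambient = 11.8
Ratio = 1.915254
ln(ratio) = 0.64985
t = 0.64985 / 0.048 = 13.54 hours

13.54


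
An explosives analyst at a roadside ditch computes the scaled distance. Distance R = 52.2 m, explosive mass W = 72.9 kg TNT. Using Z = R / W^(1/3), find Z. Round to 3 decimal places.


Scaled distance calculation:
W^(1/3) = 72.9^(1/3) = 4.17743
Z = R / W^(1/3) = 52.2 / 4.17743
Z = 12.496 m/kg^(1/3)

12.496


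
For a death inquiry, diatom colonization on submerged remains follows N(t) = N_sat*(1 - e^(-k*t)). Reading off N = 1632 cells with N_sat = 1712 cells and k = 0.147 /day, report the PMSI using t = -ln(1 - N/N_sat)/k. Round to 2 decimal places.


PMSI from diatom colonization curve:
N / N_sat = 1632 / 1712 = 0.953271
1 - N/N_sat = 0.046729
ln(1 - N/N_sat) = -3.06339
t = -ln(1 - N/N_sat) / k = -(-3.06339) / 0.147 = 20.84 days

20.84


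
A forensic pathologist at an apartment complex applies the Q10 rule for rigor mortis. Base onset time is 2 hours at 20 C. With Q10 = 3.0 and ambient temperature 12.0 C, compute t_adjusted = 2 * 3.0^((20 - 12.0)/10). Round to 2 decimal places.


Rigor mortis time adjustment:
Exponent = (T_ref - T_actual) / 10 = (20 - 12.0) / 10 = 0.8
Q10 factor = 3.0^0.8 = 2.40822
t_adjusted = 2 * 2.40822 = 4.82 hours

4.82


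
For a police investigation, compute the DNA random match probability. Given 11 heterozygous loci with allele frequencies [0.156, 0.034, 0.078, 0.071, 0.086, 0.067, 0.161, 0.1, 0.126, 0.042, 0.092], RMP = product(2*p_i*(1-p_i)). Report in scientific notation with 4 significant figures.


Computing RMP for 11 loci:
Locus 1: 2 * 0.156 * 0.844 = 0.263328
Locus 2: 2 * 0.034 * 0.966 = 0.065688
Locus 3: 2 * 0.078 * 0.922 = 0.143832
Locus 4: 2 * 0.071 * 0.929 = 0.131918
Locus 5: 2 * 0.086 * 0.914 = 0.157208
Locus 6: 2 * 0.067 * 0.933 = 0.125022
Locus 7: 2 * 0.161 * 0.839 = 0.270158
Locus 8: 2 * 0.1 * 0.9 = 0.18
Locus 9: 2 * 0.126 * 0.874 = 0.220248
Locus 10: 2 * 0.042 * 0.958 = 0.080472
Locus 11: 2 * 0.092 * 0.908 = 0.167072
RMP = 9.289e-10

9.289e-10


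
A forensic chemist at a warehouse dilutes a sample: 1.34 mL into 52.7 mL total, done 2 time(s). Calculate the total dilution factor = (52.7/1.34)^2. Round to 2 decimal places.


Dilution factor calculation:
Single dilution = V_total / V_sample = 52.7 / 1.34 ≈ 39.328358
Number of dilutions = 2
Total DF = (52.7 / 1.34)^2 (full precision, rounded at the end) = 1546.72

1546.72


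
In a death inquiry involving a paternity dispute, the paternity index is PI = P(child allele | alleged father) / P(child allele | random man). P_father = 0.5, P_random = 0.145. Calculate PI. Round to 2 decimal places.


Paternity Index calculation:
PI = P(allele|father) / P(allele|random)
PI = 0.5 / 0.145
PI = 3.45

3.45


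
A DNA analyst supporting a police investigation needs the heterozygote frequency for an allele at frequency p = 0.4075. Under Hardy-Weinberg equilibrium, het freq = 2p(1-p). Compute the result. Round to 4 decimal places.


Hardy-Weinberg heterozygote frequency:
q = 1 - p = 1 - 0.4075 = 0.5925
2pq = 2 * 0.4075 * 0.5925 = 0.4829

0.4829


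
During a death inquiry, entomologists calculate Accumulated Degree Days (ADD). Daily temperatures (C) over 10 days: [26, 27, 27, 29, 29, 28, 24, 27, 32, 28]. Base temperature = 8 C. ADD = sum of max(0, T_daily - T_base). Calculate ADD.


Computing ADD day by day:
Day 1: max(0, 26 - 8) = 18
Day 2: max(0, 27 - 8) = 19
Day 3: max(0, 27 - 8) = 19
Day 4: max(0, 29 - 8) = 21
Day 5: max(0, 29 - 8) = 21
Day 6: max(0, 28 - 8) = 20
Day 7: max(0, 24 - 8) = 16
Day 8: max(0, 27 - 8) = 19
Day 9: max(0, 32 - 8) = 24
Day 10: max(0, 28 - 8) = 20
Total ADD = 197

197


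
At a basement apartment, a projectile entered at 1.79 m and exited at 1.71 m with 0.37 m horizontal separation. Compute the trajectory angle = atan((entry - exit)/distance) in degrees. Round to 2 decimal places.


Bullet trajectory angle:
Height difference = 1.79 - 1.71 = 0.08 m
angle = atan(0.08 / 0.37)
angle = atan(0.216216)
angle = 12.20 degrees

12.20


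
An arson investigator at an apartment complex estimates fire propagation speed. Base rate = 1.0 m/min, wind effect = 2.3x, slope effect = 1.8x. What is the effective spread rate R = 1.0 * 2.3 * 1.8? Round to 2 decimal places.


Fire spread rate calculation:
R = R0 * wind_factor * slope_factor
= 1.0 * 2.3 * 1.8
= 2.3 * 1.8
= 4.14 m/min

4.14


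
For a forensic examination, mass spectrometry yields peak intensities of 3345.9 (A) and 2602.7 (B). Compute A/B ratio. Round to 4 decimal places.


Spectral peak ratio:
Peak A = 3345.9 counts
Peak B = 2602.7 counts
Ratio = 3345.9 / 2602.7 = 1.2855

1.2855


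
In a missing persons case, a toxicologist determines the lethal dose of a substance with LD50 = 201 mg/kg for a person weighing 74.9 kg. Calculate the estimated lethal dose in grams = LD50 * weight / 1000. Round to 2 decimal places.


Lethal dose calculation:
Lethal dose = LD50 * body_weight / 1000
= 201 * 74.9 / 1000
= 15054.9 / 1000
= 15.05 g

15.05


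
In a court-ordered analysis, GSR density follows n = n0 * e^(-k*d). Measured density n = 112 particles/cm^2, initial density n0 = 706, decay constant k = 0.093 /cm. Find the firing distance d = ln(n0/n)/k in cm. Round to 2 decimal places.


GSR distance calculation:
n0/n = 706 / 112 = 6.303571
ln(n0/n) = 1.841116
d = 1.841116 / 0.093 = 19.80 cm

19.80


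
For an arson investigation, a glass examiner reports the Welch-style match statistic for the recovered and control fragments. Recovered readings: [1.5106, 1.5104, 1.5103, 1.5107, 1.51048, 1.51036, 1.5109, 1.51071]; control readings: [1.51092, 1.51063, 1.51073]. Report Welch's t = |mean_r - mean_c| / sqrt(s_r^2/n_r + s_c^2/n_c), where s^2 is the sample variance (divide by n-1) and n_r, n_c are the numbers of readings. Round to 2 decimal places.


Welch's t-criterion for glass RI comparison:
Recovered mean = sum / n_r = 12.08445 / 8 = 1.5105563
Control mean = sum / n_c = 4.53228 / 3 = 1.51076
Recovered sample variance s_r^2 = 4.26839e-08
Control sample variance s_c^2 = 2.17e-08
Welch SE (unpooled) = sqrt(s_r^2/n_r + s_c^2/n_c) = sqrt(5.33549e-09 + 7.23333e-09) = sqrt(1.25688e-08) = 0.000112111
|mean_r - mean_c| = 0.00020375
t = 0.00020375 / 0.000112111 = 1.82

1.82


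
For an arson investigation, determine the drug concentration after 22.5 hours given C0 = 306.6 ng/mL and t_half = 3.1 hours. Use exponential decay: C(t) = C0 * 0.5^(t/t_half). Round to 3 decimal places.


Drug concentration decay:
Number of half-lives = t / t_half = 22.5 / 3.1 = 7.258065
Decay factor = 0.5^7.258065 = 0.00653288
C(t) = 306.6 * 0.00653288 = 2.003 ng/mL

2.003


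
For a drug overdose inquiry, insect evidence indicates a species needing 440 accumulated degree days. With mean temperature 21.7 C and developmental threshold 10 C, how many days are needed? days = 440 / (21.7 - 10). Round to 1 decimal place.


Insect development time:
Effective temperature = avg_temp - T_base = 21.7 - 10 = 11.7 C
Days = ADD / effective_temp = 440 / 11.7 = 37.6 days

37.6


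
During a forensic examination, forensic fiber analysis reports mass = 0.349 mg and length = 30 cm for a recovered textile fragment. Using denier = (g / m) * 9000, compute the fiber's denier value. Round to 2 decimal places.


Denier calculation:
Mass in grams = 0.349 mg / 1000 = 0.000349 g
Length in meters = 30 cm / 100 = 0.3 m
Linear density = mass / length = 0.000349 / 0.3 = 0.00116333 g/m
Denier = (g/m) * 9000 = 0.00116333 * 9000 = 10.47

10.47


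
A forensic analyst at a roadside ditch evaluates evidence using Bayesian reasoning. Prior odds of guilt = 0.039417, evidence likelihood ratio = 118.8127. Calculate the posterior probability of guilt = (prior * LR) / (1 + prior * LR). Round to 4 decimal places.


Bayesian evidence evaluation:
Posterior odds = prior_odds * LR = 0.039417 * 118.8127 = 4.68324
Posterior probability = posterior_odds / (1 + posterior_odds)
= 4.68324 / (1 + 4.68324)
= 4.68324 / 5.68324
= 0.8240

0.8240


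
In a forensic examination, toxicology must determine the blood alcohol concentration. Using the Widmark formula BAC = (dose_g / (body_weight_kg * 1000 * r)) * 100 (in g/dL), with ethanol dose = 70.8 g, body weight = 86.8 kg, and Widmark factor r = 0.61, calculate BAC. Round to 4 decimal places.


Applying the Widmark formula:
BAC = (dose_g / (body_wt * 1000 * r)) * 100
Denominator = 86.8 * 1000 * 0.61 = 52948
BAC = (70.8 / 52948) * 100
BAC = 0.1337 g/dL

0.1337


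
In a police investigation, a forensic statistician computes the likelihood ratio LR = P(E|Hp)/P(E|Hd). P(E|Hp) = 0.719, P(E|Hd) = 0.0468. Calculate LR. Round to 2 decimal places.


Likelihood ratio calculation:
LR = P(E|Hp) / P(E|Hd)
LR = 0.719 / 0.0468
LR = 15.36

15.36


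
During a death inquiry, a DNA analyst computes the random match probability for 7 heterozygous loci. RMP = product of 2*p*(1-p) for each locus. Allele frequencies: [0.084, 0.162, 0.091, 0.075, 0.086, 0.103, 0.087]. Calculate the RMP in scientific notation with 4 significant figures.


Computing RMP for 7 loci:
Locus 1: 2 * 0.084 * 0.916 = 0.153888
Locus 2: 2 * 0.162 * 0.838 = 0.271512
Locus 3: 2 * 0.091 * 0.909 = 0.165438
Locus 4: 2 * 0.075 * 0.925 = 0.13875
Locus 5: 2 * 0.086 * 0.914 = 0.157208
Locus 6: 2 * 0.103 * 0.897 = 0.184782
Locus 7: 2 * 0.087 * 0.913 = 0.158862
RMP = 4.426e-06

4.426e-06


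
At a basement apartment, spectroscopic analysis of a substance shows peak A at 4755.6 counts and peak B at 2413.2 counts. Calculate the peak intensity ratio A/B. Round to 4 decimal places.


Spectral peak ratio:
Peak A = 4755.6 counts
Peak B = 2413.2 counts
Ratio = 4755.6 / 2413.2 = 1.9707

1.9707


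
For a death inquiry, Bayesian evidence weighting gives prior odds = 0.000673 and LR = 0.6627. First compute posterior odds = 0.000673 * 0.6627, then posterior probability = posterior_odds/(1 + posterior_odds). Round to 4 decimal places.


Bayesian evidence evaluation:
Posterior odds = prior_odds * LR = 0.000673 * 0.6627 = 0.0004459971
Posterior probability = posterior_odds / (1 + posterior_odds)
= 0.0004459971 / (1 + 0.0004459971)
= 0.0004459971 / 1.0004459971
= 0.0004

0.0004


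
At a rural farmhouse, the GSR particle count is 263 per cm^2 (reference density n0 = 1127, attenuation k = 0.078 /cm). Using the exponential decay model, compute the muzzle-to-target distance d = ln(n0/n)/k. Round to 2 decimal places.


GSR distance calculation:
n0/n = 1127 / 263 = 4.285171
ln(n0/n) = 1.45516
d = 1.45516 / 0.078 = 18.66 cm

18.66


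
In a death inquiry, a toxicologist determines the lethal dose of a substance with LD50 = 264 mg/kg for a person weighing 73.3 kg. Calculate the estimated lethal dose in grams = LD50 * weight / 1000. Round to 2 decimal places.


Lethal dose calculation:
Lethal dose = LD50 * body_weight / 1000
= 264 * 73.3 / 1000
= 19351.2 / 1000
= 19.35 g

19.35


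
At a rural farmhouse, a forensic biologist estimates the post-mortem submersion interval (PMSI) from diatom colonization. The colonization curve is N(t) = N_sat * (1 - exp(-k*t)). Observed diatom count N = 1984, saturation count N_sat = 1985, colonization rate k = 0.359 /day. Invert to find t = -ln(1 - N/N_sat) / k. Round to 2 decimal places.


PMSI from diatom colonization curve:
N / N_sat = 1984 / 1985 = 0.999496
1 - N/N_sat = 0.000504
ln(1 - N/N_sat) = -7.592934
t = -ln(1 - N/N_sat) / k = -(-7.592934) / 0.359 = 21.15 days

21.15


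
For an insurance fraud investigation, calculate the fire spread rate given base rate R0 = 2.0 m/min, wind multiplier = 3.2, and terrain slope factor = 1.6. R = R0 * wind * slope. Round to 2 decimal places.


Fire spread rate calculation:
R = R0 * wind_factor * slope_factor
= 2.0 * 3.2 * 1.6
= 6.4 * 1.6
= 10.24 m/min

10.24


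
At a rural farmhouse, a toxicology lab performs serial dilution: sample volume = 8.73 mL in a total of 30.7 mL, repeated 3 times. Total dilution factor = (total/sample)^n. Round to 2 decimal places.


Dilution factor calculation:
Single dilution = V_total / V_sample = 30.7 / 8.73 ≈ 3.516609
Number of dilutions = 3
Total DF = (30.7 / 8.73)^3 (full precision, rounded at the end) = 43.49

43.49


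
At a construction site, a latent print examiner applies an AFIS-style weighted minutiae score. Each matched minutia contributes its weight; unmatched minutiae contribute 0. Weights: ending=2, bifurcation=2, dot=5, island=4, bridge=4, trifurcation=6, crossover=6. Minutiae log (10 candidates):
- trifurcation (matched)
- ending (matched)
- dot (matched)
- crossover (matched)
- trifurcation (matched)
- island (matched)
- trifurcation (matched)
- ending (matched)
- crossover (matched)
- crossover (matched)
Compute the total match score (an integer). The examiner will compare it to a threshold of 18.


Weighted minutiae match score:
  trifurcation: matched, +6 (running total 6)
  ending: matched, +2 (running total 8)
  dot: matched, +5 (running total 13)
  crossover: matched, +6 (running total 19)
  trifurcation: matched, +6 (running total 25)
  island: matched, +4 (running total 29)
  trifurcation: matched, +6 (running total 35)
  ending: matched, +2 (running total 37)
  crossover: matched, +6 (running total 43)
  crossover: matched, +6 (running total 49)
Total score = 49
Threshold = 18; verdict = identification

49


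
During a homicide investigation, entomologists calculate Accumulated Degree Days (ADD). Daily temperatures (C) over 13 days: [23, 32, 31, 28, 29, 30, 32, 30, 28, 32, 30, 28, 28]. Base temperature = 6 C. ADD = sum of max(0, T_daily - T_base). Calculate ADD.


Computing ADD day by day:
Day 1: max(0, 23 - 6) = 17
Day 2: max(0, 32 - 6) = 26
Day 3: max(0, 31 - 6) = 25
Day 4: max(0, 28 - 6) = 22
Day 5: max(0, 29 - 6) = 23
Day 6: max(0, 30 - 6) = 24
Day 7: max(0, 32 - 6) = 26
Day 8: max(0, 30 - 6) = 24
Day 9: max(0, 28 - 6) = 22
Day 10: max(0, 32 - 6) = 26
Day 11: max(0, 30 - 6) = 24
Day 12: max(0, 28 - 6) = 22
Day 13: max(0, 28 - 6) = 22
Total ADD = 303

303


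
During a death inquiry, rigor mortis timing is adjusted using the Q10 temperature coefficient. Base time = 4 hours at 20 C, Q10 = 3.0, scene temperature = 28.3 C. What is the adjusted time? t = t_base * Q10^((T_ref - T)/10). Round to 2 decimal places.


Rigor mortis time adjustment:
Exponent = (T_ref - T_actual) / 10 = (20 - 28.3) / 10 = -0.83
Q10 factor = 3.0^-0.83 = 0.40178
t_adjusted = 4 * 0.40178 = 1.61 hours

1.61


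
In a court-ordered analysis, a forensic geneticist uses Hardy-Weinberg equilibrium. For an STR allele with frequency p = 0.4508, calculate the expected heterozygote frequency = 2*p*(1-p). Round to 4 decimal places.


Hardy-Weinberg heterozygote frequency:
q = 1 - p = 1 - 0.4508 = 0.5492
2pq = 2 * 0.4508 * 0.5492 = 0.4952

0.4952


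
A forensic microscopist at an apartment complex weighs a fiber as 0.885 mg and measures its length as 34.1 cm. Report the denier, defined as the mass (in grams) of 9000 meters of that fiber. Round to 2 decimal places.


Denier calculation:
Mass in grams = 0.885 mg / 1000 = 0.000885 g
Length in meters = 34.1 cm / 100 = 0.341 m
Linear density = mass / length = 0.000885 / 0.341 = 0.00259531 g/m
Denier = (g/m) * 9000 = 0.00259531 * 9000 = 23.36

23.36


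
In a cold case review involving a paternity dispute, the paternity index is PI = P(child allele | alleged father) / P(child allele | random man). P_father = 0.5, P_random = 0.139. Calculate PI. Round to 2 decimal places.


Paternity Index calculation:
PI = P(allele|father) / P(allele|random)
PI = 0.5 / 0.139
PI = 3.60

3.60


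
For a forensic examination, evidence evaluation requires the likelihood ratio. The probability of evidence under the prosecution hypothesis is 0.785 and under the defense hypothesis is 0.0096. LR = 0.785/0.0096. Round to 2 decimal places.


Likelihood ratio calculation:
LR = P(E|Hp) / P(E|Hd)
LR = 0.785 / 0.0096
LR = 81.77

81.77


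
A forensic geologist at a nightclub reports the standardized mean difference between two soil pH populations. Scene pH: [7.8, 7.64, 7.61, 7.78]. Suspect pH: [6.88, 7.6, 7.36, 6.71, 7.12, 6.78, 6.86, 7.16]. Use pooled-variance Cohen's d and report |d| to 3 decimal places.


Pooled-variance Cohen's d for soil pH comparison:
Scene mean = 30.83 / 4 = 7.7075
Suspect mean = 56.47 / 8 = 7.05875
Scene sample variance s_s^2 = 0.009292
Suspect sample variance s_c^2 = 0.095498
Pooled variance = ((n_s-1)*s_s^2 + (n_c-1)*s_c^2) / (n_s + n_c - 2) = 0.069636
Pooled SD = sqrt(0.069636) = 0.263886
Mean difference = 0.64875
|d| = |0.64875| / 0.263886 = 2.458

2.458


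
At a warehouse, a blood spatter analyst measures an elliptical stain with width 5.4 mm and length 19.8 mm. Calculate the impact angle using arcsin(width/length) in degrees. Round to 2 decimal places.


Blood spatter impact angle calculation:
width / length = 5.4 / 19.8 = 0.272727
angle = arcsin(0.272727)
angle = 15.83 degrees

15.83


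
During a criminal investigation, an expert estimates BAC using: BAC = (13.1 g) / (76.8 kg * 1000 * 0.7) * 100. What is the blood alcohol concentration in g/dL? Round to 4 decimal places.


Applying the Widmark formula:
BAC = (dose_g / (body_wt * 1000 * r)) * 100
Denominator = 76.8 * 1000 * 0.7 = 53760
BAC = (13.1 / 53760) * 100
BAC = 0.0244 g/dL

0.0244


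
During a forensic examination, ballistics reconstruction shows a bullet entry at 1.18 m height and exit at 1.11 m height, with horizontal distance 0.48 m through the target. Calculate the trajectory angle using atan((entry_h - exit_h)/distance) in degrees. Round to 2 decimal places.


Bullet trajectory angle:
Height difference = 1.18 - 1.11 = 0.07 m
angle = atan(0.07 / 0.48)
angle = atan(0.145833)
angle = 8.30 degrees

8.30


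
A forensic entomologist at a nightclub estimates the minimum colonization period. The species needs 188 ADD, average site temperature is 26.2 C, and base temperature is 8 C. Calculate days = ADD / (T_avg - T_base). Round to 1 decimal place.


Insect development time:
Effective temperature = avg_temp - T_base = 26.2 - 8 = 18.2 C
Days = ADD / effective_temp = 188 / 18.2 = 10.3 days

10.3


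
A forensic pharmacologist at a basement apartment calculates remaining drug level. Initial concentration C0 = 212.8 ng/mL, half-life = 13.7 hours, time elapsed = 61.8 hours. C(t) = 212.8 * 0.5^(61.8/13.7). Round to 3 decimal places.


Drug concentration decay:
Number of half-lives = t / t_half = 61.8 / 13.7 = 4.510949
Decay factor = 0.5^4.510949 = 0.04386004
C(t) = 212.8 * 0.04386004 = 9.333 ng/mL

9.333


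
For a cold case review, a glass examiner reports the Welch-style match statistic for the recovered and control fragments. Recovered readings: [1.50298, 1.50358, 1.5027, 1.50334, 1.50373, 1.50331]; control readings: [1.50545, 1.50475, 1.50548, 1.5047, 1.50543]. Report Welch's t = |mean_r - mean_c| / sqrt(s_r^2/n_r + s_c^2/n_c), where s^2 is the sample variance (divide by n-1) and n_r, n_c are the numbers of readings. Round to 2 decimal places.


Welch's t-criterion for glass RI comparison:
Recovered mean = sum / n_r = 9.01964 / 6 = 1.5032733
Control mean = sum / n_c = 7.52581 / 5 = 1.505162
Recovered sample variance s_r^2 = 1.44627e-07
Control sample variance s_c^2 = 1.5977e-07
Welch SE (unpooled) = sqrt(s_r^2/n_r + s_c^2/n_c) = sqrt(2.41044e-08 + 3.1954e-08) = sqrt(5.60584e-08) = 0.000236767
|mean_r - mean_c| = 0.00188867
t = 0.00188867 / 0.000236767 = 7.98

7.98


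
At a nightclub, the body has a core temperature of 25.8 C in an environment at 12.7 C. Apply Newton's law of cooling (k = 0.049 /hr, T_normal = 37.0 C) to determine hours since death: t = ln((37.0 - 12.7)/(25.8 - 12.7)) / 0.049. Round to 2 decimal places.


Using Newton's law of cooling:
t = ln((T_normal - T_ambient) / (T_body - T_ambient)) / k
T_normal - T_ambient = 24.3
T_body - T_ambient = 13.1
Ratio = 1.854962
ln(ratio) = 0.617864
t = 0.617864 / 0.049 = 12.61 hours

12.61


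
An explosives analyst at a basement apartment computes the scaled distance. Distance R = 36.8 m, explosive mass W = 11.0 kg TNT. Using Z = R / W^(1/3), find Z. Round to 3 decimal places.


Scaled distance calculation:
W^(1/3) = 11.0^(1/3) = 2.22398
Z = R / W^(1/3) = 36.8 / 2.22398
Z = 16.547 m/kg^(1/3)

16.547


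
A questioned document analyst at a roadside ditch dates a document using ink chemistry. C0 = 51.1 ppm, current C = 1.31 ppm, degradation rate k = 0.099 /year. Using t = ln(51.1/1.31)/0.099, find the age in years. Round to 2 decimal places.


Document age estimation:
C0/C = 51.1 / 1.31 = 39.007634
ln(C0/C) = 3.663757
t = 3.663757 / 0.099 = 37.01 years

37.01


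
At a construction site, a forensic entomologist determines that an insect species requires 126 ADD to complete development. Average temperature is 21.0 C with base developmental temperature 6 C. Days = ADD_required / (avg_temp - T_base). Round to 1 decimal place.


Insect development time:
Effective temperature = avg_temp - T_base = 21.0 - 6 = 15.0 C
Days = ADD / effective_temp = 126 / 15.0 = 8.4 days

8.4


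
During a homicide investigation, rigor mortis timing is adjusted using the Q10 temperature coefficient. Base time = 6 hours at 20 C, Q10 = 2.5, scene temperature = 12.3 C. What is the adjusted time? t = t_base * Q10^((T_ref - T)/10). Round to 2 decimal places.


Rigor mortis time adjustment:
Exponent = (T_ref - T_actual) / 10 = (20 - 12.3) / 10 = 0.77
Q10 factor = 2.5^0.77 = 2.02495
t_adjusted = 6 * 2.02495 = 12.15 hours

12.15
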